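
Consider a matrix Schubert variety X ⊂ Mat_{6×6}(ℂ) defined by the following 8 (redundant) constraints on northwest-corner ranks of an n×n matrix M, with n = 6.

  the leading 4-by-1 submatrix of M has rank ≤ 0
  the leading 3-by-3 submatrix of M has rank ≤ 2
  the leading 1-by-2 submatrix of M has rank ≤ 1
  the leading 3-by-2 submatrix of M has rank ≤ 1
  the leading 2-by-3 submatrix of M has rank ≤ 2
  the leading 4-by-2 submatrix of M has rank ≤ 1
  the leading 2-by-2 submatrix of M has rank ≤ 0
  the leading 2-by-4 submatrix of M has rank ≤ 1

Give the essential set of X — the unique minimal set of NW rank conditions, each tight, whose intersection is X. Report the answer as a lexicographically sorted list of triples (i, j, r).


The tightest implied rank at each (i,j), from the 8 conditions:

  row 1: 0 0 1 1 1 1
  row 2: 0 0 1 1 2 2
  row 3: 0 1 2 2 3 3
  row 4: 0 1 2 3 4 4
  row 5: 1 2 3 4 5 5
  row 6: 1 2 3 4 5 6

giving w = (3, 5, 2, 4, 1, 6) via Δ²R.

3 SE-corners of the 7-cell Rothe diagram give Ess(w):

[(2, 2, 0), (2, 4, 1), (4, 1, 0)]


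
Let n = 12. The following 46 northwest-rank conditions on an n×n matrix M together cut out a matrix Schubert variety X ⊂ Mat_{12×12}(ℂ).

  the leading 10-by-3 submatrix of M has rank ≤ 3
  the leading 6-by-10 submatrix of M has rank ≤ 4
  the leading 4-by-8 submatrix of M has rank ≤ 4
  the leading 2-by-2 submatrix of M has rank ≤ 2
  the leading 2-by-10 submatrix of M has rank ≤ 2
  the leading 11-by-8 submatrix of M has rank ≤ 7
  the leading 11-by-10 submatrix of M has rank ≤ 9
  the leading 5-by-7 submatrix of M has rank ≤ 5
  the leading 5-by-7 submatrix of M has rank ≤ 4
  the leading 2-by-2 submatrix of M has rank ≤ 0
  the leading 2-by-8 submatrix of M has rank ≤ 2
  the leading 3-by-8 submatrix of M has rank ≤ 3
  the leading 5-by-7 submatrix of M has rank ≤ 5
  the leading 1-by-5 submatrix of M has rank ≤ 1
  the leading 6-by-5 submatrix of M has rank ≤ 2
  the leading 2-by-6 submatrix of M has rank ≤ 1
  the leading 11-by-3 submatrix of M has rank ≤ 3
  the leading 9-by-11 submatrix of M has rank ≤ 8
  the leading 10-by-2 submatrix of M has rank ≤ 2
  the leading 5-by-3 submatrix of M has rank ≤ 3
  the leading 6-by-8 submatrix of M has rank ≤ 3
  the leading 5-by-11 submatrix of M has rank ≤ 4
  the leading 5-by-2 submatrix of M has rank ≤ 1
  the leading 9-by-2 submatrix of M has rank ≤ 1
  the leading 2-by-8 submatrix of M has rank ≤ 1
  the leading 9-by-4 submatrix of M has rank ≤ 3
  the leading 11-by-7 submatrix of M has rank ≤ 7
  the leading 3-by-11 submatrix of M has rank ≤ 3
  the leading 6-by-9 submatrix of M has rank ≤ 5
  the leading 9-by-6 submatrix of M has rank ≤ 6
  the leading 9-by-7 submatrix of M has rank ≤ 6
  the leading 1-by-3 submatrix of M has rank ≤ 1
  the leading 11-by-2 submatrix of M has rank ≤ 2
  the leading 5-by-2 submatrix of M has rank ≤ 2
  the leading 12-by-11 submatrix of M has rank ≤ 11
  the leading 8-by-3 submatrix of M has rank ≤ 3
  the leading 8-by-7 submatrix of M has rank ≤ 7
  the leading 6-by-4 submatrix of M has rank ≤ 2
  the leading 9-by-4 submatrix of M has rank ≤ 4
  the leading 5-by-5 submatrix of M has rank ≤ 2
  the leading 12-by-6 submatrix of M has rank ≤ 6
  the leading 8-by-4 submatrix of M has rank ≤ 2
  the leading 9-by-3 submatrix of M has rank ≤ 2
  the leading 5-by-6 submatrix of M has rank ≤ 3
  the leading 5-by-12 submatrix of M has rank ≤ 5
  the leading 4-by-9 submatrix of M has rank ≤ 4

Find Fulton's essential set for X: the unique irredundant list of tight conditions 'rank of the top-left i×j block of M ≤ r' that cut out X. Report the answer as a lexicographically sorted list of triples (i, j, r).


Recovering R(i,j) via the rank-extension bound from the 46 conditions:

  0 0 1 1 1 1 1 1 1 1 1 1
  0 0 1 1 1 1 1 1 2 2 2 2
  1 1 2 2 2 2 2 2 3 3 3 3
  1 1 2 2 2 3 3 3 4 4 4 4
  1 1 2 2 2 3 3 3 4 4 4 5
  1 1 2 2 2 3 3 3 4 4 5 6
  1 1 2 2 3 4 4 4 5 5 6 7
  1 1 2 2 3 4 5 5 6 6 7 8
  1 1 2 3 4 5 6 6 7 7 8 9
  1 2 3 4 5 6 7 7 8 8 9 10
  1 2 3 4 5 6 7 7 8 9 10 11
  1 2 3 4 5 6 7 8 9 10 11 12

so w = (3, 9, 1, 6, 12, 11, 5, 7, 4, 2, 10, 8).

|D(w)|=31, |Ess(w)|=9:

[(2, 2, 0), (2, 8, 1), (5, 11, 4), (6, 5, 2), (6, 8, 3), (6, 10, 4), (8, 4, 2), (9, 2, 1), (11, 8, 7)]


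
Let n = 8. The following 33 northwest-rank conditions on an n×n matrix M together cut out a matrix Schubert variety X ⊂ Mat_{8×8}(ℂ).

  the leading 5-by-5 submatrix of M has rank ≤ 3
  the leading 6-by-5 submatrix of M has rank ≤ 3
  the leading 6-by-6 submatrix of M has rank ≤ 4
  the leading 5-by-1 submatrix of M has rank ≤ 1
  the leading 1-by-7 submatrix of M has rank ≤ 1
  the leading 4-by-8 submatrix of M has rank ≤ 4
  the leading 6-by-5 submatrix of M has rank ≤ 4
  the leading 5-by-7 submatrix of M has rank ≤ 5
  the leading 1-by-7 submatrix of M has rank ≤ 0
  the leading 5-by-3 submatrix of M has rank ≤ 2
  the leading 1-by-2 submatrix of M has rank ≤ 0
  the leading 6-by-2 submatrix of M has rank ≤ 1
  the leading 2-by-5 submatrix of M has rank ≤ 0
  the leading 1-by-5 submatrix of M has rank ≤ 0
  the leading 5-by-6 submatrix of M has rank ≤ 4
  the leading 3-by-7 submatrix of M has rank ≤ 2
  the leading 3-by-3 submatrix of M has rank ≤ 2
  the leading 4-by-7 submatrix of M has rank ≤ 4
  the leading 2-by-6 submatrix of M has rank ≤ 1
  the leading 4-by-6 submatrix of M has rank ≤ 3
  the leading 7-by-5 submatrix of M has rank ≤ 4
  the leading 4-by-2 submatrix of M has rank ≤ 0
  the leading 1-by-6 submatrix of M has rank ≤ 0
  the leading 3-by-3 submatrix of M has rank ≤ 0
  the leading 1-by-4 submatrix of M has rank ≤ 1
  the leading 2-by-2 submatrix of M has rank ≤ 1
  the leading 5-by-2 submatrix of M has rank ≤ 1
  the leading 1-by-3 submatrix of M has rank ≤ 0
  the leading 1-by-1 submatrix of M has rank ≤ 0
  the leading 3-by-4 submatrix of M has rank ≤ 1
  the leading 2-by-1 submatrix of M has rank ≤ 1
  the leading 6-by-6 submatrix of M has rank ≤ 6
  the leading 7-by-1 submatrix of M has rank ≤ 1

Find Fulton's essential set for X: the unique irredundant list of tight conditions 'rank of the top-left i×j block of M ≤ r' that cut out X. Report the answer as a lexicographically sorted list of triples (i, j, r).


Rank table r_w(8×8) implied by the 33 constraints:

  0  0  0  0  0  0  0  1
  0  0  0  0  0  1  1  2
  0  0  0  1  1  2  2  3
  0  0  1  2  2  3  3  4
  1  1  2  3  3  4  4  5
  1  1  2  3  3  4  5  6
  1  2  3  4  4  5  6  7
  1  2  3  4  5  6  7  8

the unique w with this rank table is (8, 6, 4, 3, 1, 7, 2, 5).

|D(w)|=19, |Ess(w)|=6:

[(1, 7, 0), (2, 5, 0), (3, 3, 0), (4, 2, 0), (6, 2, 1), (6, 5, 3)]


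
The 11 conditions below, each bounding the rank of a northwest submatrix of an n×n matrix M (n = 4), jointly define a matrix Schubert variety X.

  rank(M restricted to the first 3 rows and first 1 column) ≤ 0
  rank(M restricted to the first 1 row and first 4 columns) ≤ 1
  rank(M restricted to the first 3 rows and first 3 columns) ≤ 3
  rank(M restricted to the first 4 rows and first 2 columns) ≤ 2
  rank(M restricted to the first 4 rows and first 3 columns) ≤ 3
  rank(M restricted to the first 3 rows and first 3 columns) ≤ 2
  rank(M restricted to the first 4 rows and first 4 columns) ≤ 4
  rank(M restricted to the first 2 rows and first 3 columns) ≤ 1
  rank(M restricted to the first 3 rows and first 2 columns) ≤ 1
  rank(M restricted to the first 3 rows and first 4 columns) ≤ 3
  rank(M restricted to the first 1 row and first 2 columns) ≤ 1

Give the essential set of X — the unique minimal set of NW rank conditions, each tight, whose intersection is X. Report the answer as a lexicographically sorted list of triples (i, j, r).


Computing R[i][j] = min implied NW-rank bound (n=4, 11 conditions):

  i=1: 0 1 1 1
  i=2: 0 1 1 2
  i=3: 0 1 2 3
  i=4: 1 2 3 4

so w = (2, 4, 3, 1).

Fulton essential set (2 of the 4 Rothe cells):

[(2, 3, 1), (3, 1, 0)]


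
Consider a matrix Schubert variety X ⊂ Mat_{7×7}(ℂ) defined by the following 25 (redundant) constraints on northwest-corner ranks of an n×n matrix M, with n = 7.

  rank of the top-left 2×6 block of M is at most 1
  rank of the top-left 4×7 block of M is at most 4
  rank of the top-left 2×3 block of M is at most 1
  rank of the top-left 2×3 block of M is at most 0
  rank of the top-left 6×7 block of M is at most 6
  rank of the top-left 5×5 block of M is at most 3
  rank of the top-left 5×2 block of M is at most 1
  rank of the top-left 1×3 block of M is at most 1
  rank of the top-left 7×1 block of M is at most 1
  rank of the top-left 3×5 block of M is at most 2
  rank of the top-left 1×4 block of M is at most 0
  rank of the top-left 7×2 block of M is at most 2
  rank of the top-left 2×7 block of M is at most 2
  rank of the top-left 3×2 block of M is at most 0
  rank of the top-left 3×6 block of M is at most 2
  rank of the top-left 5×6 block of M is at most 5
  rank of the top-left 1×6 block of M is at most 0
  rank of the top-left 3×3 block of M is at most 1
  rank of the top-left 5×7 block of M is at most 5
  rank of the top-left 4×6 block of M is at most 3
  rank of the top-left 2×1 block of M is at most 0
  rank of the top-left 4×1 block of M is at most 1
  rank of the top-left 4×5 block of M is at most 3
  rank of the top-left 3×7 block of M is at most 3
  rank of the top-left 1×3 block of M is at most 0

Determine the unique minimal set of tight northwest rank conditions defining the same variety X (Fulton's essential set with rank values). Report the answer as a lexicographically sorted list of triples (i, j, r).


Reconstructing r_w from the 25 given conditions:

  row 1: 0 0 0 0 0 0 1
  row 2: 0 0 0 1 1 1 2
  row 3: 0 0 1 2 2 2 3
  row 4: 1 1 2 3 3 3 4
  row 5: 1 1 2 3 3 4 5
  row 6: 1 2 3 4 4 5 6
  row 7: 1 2 3 4 5 6 7

second differences of R give the permutation w = (7, 4, 3, 1, 6, 2, 5).

ℓ(w)=13; the 5 essential cells (i,j,r):

[(1, 6, 0), (2, 3, 0), (3, 2, 0), (5, 2, 1), (5, 5, 3)]


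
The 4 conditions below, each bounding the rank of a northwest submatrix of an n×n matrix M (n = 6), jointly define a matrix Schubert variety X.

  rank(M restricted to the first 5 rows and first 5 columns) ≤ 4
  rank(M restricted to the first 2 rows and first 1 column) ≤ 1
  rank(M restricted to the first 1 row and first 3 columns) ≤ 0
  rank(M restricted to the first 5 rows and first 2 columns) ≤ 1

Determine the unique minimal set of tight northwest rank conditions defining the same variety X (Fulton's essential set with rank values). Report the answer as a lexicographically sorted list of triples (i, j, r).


Reconstructing r_w from the 4 given conditions:

  row 1: 0 | 0 | 0 | 1 | 1 | 1
  row 2: 1 | 1 | 1 | 2 | 2 | 2
  row 3: 1 | 1 | 2 | 3 | 3 | 3
  row 4: 1 | 1 | 2 | 3 | 4 | 4
  row 5: 1 | 1 | 2 | 3 | 4 | 5
  row 6: 1 | 2 | 3 | 4 | 5 | 6

second differences of R give the permutation w = (4, 1, 3, 5, 6, 2).

Rothe diagram D(w) (6 cells), 2 SE-corners (essential conditions):

[(1, 3, 0), (5, 2, 1)]


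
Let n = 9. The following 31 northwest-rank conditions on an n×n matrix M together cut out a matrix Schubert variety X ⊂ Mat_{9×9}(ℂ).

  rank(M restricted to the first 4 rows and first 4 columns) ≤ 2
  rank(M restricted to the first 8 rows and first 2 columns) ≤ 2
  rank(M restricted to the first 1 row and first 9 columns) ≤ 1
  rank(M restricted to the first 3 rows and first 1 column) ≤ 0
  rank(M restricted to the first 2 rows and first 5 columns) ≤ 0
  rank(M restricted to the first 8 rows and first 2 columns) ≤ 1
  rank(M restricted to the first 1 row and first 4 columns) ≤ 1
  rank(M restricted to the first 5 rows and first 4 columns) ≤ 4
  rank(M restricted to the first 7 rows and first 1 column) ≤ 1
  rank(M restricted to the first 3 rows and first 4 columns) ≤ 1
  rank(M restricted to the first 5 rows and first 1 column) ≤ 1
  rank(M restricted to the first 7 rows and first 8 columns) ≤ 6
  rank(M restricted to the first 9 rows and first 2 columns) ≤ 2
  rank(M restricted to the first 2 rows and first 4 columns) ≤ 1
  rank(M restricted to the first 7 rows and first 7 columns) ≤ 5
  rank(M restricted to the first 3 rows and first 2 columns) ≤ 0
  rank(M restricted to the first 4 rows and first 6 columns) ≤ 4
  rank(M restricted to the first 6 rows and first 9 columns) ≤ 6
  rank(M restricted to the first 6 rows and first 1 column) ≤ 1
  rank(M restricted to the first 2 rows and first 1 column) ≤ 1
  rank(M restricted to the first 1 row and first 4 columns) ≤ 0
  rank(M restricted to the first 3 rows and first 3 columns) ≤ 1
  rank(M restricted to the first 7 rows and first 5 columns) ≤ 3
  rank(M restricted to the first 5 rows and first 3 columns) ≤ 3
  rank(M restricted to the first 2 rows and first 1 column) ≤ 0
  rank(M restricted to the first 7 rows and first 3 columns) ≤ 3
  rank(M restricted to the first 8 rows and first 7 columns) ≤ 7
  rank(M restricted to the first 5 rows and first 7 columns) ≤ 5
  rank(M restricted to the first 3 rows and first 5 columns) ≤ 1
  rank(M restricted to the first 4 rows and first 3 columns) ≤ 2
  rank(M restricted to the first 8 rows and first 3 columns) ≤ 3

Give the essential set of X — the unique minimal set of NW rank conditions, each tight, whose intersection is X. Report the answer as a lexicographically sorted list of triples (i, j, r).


Propagating the 31 rank bounds to every northwest block:

  row 1: 0, 0, 0, 0, 0, 1, 1, 1, 1
  row 2: 0, 0, 0, 0, 0, 1, 2, 2, 2
  row 3: 0, 0, 1, 1, 1, 2, 3, 3, 3
  row 4: 1, 1, 2, 2, 2, 3, 4, 4, 4
  row 5: 1, 1, 2, 3, 3, 4, 5, 5, 5
  row 6: 1, 1, 2, 3, 3, 4, 5, 6, 6
  row 7: 1, 1, 2, 3, 3, 4, 5, 6, 7
  row 8: 1, 1, 2, 3, 4, 5, 6, 7, 8
  row 9: 1, 2, 3, 4, 5, 6, 7, 8, 9

hence w(1..9) = (6, 7, 3, 1, 4, 8, 9, 5, 2).

D(w) has 18 cells with 4 SE-corners; essential set:

[(2, 5, 0), (3, 2, 0), (7, 5, 3), (8, 2, 1)]


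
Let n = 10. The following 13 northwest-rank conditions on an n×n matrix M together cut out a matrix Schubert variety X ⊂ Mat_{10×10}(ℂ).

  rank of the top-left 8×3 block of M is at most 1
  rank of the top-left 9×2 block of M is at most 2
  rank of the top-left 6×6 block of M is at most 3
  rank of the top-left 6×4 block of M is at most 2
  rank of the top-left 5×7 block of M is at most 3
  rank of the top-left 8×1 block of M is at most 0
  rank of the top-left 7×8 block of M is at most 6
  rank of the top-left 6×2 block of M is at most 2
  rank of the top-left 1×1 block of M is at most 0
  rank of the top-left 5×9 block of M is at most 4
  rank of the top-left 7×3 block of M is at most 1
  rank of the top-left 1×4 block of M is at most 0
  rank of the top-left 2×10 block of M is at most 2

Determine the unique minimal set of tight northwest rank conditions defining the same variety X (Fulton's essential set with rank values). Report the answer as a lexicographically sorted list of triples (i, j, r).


The tightest implied rank at each (i,j), from the 13 conditions:

  R[1]: 0  0  0  0  1  1  1  1  1  1
  R[2]: 0  1  1  1  2  2  2  2  2  2
  R[3]: 0  1  1  2  3  3  3  3  3  3
  R[4]: 0  1  1  2  3  3  3  4  4  4
  R[5]: 0  1  1  2  3  3  3  4  4  5
  R[6]: 0  1  1  2  3  3  4  5  5  6
  R[7]: 0  1  1  2  3  4  5  6  6  7
  R[8]: 0  1  1  2  3  4  5  6  7  8
  R[9]: 1  2  2  3  4  5  6  7  8  9
  R[10]: 1  2  3  4  5  6  7  8  9  10

the unique w with this rank table is (5, 2, 4, 8, 10, 7, 6, 9, 1, 3).

ℓ(w)=23; the 6 essential cells (i,j,r):

[(1, 4, 0), (5, 7, 3), (5, 9, 4), (6, 6, 3), (8, 1, 0), (8, 3, 1)]


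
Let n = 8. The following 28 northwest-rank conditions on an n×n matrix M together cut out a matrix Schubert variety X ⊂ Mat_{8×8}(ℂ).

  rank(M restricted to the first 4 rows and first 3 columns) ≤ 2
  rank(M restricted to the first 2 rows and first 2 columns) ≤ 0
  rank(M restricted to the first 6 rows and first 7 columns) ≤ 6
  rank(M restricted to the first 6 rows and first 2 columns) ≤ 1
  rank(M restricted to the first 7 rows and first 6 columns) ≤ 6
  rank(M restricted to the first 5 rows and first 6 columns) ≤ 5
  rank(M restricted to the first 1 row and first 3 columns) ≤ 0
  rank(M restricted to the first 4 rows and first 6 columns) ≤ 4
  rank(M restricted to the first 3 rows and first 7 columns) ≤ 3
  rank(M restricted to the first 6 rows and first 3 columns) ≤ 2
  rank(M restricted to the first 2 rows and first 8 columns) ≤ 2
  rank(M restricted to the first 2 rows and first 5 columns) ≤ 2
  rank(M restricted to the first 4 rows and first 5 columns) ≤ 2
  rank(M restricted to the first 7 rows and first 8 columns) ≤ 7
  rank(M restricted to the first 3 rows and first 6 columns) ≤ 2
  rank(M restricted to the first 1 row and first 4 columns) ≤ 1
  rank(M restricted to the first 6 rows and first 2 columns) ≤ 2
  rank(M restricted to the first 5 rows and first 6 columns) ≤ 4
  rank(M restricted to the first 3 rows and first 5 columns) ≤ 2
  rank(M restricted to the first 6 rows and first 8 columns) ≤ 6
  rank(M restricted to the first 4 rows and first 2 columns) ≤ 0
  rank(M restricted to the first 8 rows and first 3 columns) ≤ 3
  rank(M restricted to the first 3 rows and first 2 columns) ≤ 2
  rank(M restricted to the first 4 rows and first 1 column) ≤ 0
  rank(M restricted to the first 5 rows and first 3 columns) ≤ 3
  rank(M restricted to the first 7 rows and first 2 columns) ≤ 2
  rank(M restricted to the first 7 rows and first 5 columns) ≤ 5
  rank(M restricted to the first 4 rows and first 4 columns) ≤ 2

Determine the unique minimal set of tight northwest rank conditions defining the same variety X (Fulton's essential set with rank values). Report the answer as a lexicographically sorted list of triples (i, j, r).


Reconstructing r_w from the 28 given conditions:

  i=1: 0  0  0  1  1  1  1  1
  i=2: 0  0  1  2  2  2  2  2
  i=3: 0  0  1  2  2  2  3  3
  i=4: 0  0  1  2  2  3  4  4
  i=5: 1  1  2  3  3  4  5  5
  i=6: 1  1  2  3  4  5  6  6
  i=7: 1  2  3  4  5  6  7  7
  i=8: 1  2  3  4  5  6  7  8

second differences of R give the permutation w = (4, 3, 7, 6, 1, 5, 2, 8).

Fulton essential set (5 of the 13 Rothe cells):

[(1, 3, 0), (3, 6, 2), (4, 2, 0), (4, 5, 2), (6, 2, 1)]


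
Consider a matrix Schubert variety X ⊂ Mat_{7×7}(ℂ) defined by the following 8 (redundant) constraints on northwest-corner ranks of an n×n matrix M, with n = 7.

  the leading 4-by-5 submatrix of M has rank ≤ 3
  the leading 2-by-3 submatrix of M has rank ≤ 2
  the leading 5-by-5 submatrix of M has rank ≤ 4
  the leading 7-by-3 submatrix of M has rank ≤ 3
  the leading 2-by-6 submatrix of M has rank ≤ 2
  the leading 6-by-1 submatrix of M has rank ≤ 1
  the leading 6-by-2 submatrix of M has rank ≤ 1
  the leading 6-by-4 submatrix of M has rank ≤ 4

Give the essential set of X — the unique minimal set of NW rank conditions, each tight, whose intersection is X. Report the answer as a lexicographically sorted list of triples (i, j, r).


Rank table r_w(7×7) implied by the 8 constraints:

  i=1: 1, 1, 1, 1, 1, 1, 1
  i=2: 1, 1, 2, 2, 2, 2, 2
  i=3: 1, 1, 2, 3, 3, 3, 3
  i=4: 1, 1, 2, 3, 3, 4, 4
  i=5: 1, 1, 2, 3, 4, 5, 5
  i=6: 1, 1, 2, 3, 4, 5, 6
  i=7: 1, 2, 3, 4, 5, 6, 7

hence w(1..7) = (1, 3, 4, 6, 5, 7, 2).

D(w) has 6 cells with 2 SE-corners; essential set:

[(4, 5, 3), (6, 2, 1)]


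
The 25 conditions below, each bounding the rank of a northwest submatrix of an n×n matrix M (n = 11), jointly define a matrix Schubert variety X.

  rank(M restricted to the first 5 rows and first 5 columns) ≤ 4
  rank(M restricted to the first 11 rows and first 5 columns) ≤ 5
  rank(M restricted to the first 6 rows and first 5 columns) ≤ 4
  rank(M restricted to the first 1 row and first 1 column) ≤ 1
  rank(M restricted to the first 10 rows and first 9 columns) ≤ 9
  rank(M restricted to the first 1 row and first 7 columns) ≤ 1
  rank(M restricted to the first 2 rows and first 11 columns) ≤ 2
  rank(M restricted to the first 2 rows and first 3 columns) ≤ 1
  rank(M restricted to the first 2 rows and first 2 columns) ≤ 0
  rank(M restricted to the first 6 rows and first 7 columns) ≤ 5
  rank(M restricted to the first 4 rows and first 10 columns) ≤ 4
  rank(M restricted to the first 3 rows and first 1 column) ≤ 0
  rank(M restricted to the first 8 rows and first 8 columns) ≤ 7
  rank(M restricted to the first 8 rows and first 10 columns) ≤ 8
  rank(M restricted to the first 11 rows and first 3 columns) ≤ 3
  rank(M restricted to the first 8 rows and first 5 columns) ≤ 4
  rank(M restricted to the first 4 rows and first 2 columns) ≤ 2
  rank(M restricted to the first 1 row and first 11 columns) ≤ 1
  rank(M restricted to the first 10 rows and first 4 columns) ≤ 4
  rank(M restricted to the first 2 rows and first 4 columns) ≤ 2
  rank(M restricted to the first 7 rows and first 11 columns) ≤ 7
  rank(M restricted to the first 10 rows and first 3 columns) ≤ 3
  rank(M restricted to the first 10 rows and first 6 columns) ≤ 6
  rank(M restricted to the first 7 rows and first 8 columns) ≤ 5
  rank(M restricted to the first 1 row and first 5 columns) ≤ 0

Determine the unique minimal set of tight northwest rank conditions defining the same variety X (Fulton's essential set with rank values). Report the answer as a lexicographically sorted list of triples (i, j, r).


Propagating the 25 rank bounds to every northwest block:

  0 0 0 0 0 1 1 1 1 1 1
  0 0 1 1 1 2 2 2 2 2 2
  0 1 2 2 2 3 3 3 3 3 3
  1 2 3 3 3 4 4 4 4 4 4
  1 2 3 4 4 5 5 5 5 5 5
  1 2 3 4 4 5 5 5 6 6 6
  1 2 3 4 4 5 5 5 6 7 7
  1 2 3 4 4 5 6 6 7 8 8
  1 2 3 4 5 6 7 7 8 9 9
  1 2 3 4 5 6 7 8 9 10 10
  1 2 3 4 5 6 7 8 9 10 11

second differences of R give the permutation w = (6, 3, 2, 1, 4, 9, 10, 7, 5, 8, 11).

Rothe diagram D(w) (15 cells), 5 SE-corners (essential conditions):

[(1, 5, 0), (2, 2, 0), (3, 1, 0), (7, 8, 5), (8, 5, 4)]


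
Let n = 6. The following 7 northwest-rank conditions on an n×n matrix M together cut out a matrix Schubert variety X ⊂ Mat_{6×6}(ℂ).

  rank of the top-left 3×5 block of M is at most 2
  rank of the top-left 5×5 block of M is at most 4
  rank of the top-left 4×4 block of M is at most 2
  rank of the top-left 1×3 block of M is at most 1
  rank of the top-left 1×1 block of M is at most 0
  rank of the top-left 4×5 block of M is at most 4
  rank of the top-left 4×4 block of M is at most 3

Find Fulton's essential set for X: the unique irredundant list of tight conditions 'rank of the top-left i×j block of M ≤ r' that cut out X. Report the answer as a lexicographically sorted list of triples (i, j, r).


Computing R[i][j] = min implied NW-rank bound (n=6, 7 conditions):

  0, 1, 1, 1, 1, 1
  1, 2, 2, 2, 2, 2
  1, 2, 2, 2, 2, 3
  1, 2, 2, 2, 3, 4
  1, 2, 3, 3, 4, 5
  1, 2, 3, 4, 5, 6

reading off 1-entries of Δ²R: w = (2, 1, 6, 5, 3, 4).

Rothe diagram D(w) (6 cells), 3 SE-corners (essential conditions):

[(1, 1, 0), (3, 5, 2), (4, 4, 2)]


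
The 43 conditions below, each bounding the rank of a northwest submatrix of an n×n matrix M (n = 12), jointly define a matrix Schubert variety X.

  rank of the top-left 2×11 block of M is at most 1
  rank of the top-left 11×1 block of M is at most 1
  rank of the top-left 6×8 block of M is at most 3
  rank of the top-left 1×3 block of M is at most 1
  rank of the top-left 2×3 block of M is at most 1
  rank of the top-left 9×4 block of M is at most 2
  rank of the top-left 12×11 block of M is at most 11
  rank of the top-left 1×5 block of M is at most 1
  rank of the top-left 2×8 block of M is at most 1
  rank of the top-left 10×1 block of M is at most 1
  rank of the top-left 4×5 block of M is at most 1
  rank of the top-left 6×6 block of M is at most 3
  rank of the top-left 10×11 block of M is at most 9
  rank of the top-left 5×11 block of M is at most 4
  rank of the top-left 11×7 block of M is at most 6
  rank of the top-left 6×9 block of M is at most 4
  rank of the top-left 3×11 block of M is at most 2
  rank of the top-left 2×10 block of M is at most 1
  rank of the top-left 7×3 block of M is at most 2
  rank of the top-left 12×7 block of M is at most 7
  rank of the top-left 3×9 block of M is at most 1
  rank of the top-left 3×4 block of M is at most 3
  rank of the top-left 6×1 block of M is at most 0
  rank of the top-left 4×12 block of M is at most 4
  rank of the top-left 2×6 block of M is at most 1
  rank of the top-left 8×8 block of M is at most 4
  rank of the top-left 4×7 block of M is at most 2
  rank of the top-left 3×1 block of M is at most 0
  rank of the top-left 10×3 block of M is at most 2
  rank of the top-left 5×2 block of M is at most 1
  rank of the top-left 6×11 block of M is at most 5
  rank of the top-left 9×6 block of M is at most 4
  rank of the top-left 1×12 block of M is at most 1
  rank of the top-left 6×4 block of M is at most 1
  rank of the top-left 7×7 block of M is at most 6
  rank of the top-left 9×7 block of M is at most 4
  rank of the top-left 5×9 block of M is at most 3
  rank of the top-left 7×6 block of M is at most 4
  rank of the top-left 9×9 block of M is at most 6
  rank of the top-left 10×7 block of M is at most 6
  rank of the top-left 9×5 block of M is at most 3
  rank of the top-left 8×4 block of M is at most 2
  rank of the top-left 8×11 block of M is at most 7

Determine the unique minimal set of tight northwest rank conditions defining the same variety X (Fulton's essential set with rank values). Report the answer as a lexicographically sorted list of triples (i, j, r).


The tightest implied rank at each (i,j), from the 43 conditions:

  0, 1, 1, 1, 1, 1, 1, 1, 1, 1, 1, 1
  0, 1, 1, 1, 1, 1, 1, 1, 1, 1, 1, 2
  0, 1, 1, 1, 1, 1, 1, 1, 1, 2, 2, 3
  0, 1, 1, 1, 1, 2, 2, 2, 2, 3, 3, 4
  0, 1, 1, 1, 2, 3, 3, 3, 3, 4, 4, 5
  0, 1, 1, 1, 2, 3, 3, 3, 4, 5, 5, 6
  1, 2, 2, 2, 3, 4, 4, 4, 5, 6, 6, 7
  1, 2, 2, 2, 3, 4, 4, 4, 5, 6, 7, 8
  1, 2, 2, 2, 3, 4, 4, 5, 6, 7, 8, 9
  1, 2, 2, 3, 4, 5, 5, 6, 7, 8, 9, 10
  1, 2, 3, 4, 5, 6, 6, 7, 8, 9, 10, 11
  1, 2, 3, 4, 5, 6, 7, 8, 9, 10, 11, 12

second differences of R give the permutation w = (2, 12, 10, 6, 5, 9, 1, 11, 8, 4, 3, 7).

ℓ(w)=39; the 10 essential cells (i,j,r):

[(2, 11, 1), (3, 9, 1), (4, 5, 1), (6, 1, 0), (6, 4, 1), (6, 8, 3), (8, 8, 4), (9, 4, 2), (9, 7, 4), (10, 3, 2)]


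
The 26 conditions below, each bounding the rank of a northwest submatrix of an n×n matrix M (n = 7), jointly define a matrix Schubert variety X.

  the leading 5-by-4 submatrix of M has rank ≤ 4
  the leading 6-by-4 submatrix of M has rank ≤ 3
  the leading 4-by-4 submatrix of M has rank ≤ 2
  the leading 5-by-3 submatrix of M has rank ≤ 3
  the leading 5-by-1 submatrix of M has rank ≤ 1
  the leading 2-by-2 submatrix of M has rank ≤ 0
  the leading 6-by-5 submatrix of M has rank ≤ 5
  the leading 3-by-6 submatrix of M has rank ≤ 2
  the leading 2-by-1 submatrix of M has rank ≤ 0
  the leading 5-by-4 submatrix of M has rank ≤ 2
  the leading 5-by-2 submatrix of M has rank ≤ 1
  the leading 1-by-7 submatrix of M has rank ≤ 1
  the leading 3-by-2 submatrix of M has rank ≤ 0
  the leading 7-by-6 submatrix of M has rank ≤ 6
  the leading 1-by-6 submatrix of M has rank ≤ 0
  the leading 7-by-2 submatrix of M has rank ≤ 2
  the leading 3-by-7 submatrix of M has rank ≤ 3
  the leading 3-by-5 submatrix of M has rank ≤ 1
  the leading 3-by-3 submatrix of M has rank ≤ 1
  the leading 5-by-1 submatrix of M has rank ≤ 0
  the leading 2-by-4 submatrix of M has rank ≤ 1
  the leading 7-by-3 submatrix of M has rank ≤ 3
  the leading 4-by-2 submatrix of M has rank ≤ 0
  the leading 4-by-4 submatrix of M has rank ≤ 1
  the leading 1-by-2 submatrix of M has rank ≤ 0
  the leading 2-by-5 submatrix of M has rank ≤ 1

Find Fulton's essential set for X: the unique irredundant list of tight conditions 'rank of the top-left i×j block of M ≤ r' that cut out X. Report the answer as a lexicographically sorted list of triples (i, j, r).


Propagating the 26 rank bounds to every northwest block:

  i=1: 0, 0, 0, 0, 0, 0, 1
  i=2: 0, 0, 1, 1, 1, 1, 2
  i=3: 0, 0, 1, 1, 1, 2, 3
  i=4: 0, 0, 1, 1, 2, 3, 4
  i=5: 0, 1, 2, 2, 3, 4, 5
  i=6: 1, 2, 3, 3, 4, 5, 6
  i=7: 1, 2, 3, 4, 5, 6, 7

giving w = (7, 3, 6, 5, 2, 1, 4) via Δ²R.

5 SE-corners of the 16-cell Rothe diagram give Ess(w):

[(1, 6, 0), (3, 5, 1), (4, 2, 0), (4, 4, 1), (5, 1, 0)]


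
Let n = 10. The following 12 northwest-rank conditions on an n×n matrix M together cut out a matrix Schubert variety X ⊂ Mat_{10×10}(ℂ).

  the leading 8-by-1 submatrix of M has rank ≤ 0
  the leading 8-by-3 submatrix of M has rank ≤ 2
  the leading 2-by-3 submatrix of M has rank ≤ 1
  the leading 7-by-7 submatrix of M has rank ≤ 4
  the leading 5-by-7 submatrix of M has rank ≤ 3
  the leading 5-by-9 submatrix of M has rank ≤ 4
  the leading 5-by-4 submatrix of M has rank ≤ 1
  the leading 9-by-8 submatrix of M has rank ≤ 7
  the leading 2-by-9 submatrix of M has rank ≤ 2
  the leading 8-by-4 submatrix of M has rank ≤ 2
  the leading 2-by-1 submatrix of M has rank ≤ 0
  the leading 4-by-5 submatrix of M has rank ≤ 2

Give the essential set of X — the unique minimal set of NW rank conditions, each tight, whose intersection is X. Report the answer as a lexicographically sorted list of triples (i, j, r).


The tightest implied rank at each (i,j), from the 12 conditions:

  i=1: 0  1  1  1  1  1  1  1  1  1
  i=2: 0  1  1  1  2  2  2  2  2  2
  i=3: 0  1  1  1  2  3  3  3  3  3
  i=4: 0  1  1  1  2  3  3  4  4  4
  i=5: 0  1  1  1  2  3  3  4  4  5
  i=6: 0  1  2  2  3  4  4  5  5  6
  i=7: 0  1  2  2  3  4  4  5  6  7
  i=8: 0  1  2  2  3  4  5  6  7  8
  i=9: 1  2  3  3  4  5  6  7  8  9
  i=10: 1  2  3  4  5  6  7  8  9  10

second differences of R give the permutation w = (2, 5, 6, 8, 10, 3, 9, 7, 1, 4).

ℓ(w)=22; the 6 essential cells (i,j,r):

[(5, 4, 1), (5, 7, 3), (5, 9, 4), (7, 7, 4), (8, 1, 0), (8, 4, 2)]


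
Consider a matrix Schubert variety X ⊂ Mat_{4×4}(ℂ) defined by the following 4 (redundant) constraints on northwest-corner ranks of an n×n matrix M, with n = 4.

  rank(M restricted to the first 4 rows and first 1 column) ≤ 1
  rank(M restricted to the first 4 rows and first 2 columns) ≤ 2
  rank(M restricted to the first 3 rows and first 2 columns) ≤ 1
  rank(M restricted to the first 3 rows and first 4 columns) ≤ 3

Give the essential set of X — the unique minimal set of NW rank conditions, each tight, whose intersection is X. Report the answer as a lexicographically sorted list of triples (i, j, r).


Propagating the 4 rank bounds to every northwest block:

  R[1]: 1, 1, 1, 1
  R[2]: 1, 1, 2, 2
  R[3]: 1, 1, 2, 3
  R[4]: 1, 2, 3, 4

hence w(1..4) = (1, 3, 4, 2).

Rothe diagram D(w) (2 cells), 1 SE-corner (essential condition):

[(3, 2, 1)]


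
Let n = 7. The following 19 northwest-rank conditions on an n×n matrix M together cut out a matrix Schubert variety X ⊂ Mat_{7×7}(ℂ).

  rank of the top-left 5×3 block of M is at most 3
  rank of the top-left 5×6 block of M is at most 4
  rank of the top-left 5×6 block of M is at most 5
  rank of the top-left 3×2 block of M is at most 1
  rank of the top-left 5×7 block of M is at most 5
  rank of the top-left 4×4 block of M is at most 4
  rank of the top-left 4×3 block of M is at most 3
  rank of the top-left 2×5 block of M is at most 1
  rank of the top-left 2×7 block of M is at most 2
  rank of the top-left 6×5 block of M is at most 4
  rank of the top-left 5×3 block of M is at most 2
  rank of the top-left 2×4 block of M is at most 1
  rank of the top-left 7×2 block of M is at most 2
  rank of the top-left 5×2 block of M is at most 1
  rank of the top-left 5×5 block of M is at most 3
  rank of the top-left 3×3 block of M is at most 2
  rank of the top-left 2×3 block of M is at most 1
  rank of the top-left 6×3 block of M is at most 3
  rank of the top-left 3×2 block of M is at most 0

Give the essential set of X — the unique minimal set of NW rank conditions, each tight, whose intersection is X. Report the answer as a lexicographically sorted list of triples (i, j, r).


Computing R[i][j] = min implied NW-rank bound (n=7, 19 conditions):

  0  0  1  1  1  1  1
  0  0  1  1  1  2  2
  0  0  1  2  2  3  3
  1  1  2  3  3  4  4
  1  1  2  3  3  4  5
  1  2  3  4  4  5  6
  1  2  3  4  5  6  7

giving w = (3, 6, 4, 1, 7, 2, 5) via Δ²R.

D(w) has 10 cells with 4 SE-corners; essential set:

[(2, 5, 1), (3, 2, 0), (5, 2, 1), (5, 5, 3)]


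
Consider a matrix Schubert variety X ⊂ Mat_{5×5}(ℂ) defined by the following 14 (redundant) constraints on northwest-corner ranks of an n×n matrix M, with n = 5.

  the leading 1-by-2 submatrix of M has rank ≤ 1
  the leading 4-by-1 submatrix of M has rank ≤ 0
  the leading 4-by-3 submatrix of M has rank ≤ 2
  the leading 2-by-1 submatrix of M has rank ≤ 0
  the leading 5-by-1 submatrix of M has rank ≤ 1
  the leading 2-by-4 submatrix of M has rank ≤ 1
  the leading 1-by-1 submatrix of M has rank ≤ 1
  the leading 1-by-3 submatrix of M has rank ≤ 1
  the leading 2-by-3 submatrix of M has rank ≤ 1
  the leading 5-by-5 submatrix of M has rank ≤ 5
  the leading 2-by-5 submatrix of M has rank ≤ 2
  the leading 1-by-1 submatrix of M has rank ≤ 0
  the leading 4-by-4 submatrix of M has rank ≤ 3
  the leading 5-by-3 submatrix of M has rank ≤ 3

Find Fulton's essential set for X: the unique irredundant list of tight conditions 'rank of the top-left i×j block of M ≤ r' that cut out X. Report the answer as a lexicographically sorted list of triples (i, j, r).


Rank table r_w(5×5) implied by the 14 constraints:

  0 | 1 | 1 | 1 | 1
  0 | 1 | 1 | 1 | 2
  0 | 1 | 2 | 2 | 3
  0 | 1 | 2 | 3 | 4
  1 | 2 | 3 | 4 | 5

so w = (2, 5, 3, 4, 1).

ℓ(w)=6; the 2 essential cells (i,j,r):

[(2, 4, 1), (4, 1, 0)]


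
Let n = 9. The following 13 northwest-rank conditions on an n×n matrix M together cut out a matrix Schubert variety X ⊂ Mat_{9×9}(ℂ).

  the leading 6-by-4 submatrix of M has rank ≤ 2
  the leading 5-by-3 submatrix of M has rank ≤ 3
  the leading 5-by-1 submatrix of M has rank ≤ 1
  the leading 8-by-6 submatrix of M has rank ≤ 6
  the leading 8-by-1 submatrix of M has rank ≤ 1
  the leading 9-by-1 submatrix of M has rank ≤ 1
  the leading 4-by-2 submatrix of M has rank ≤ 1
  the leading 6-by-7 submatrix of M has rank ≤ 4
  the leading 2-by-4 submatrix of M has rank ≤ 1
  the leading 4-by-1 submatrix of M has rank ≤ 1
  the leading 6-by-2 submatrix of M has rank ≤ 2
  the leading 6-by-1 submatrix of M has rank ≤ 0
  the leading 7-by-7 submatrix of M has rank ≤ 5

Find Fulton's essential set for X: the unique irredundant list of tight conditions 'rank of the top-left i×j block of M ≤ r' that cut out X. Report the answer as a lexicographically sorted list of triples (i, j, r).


Computing R[i][j] = min implied NW-rank bound (n=9, 13 conditions):

  i=1: 0  1  1  1  1  1  1  1  1
  i=2: 0  1  1  1  2  2  2  2  2
  i=3: 0  1  2  2  3  3  3  3  3
  i=4: 0  1  2  2  3  4  4  4  4
  i=5: 0  1  2  2  3  4  4  5  5
  i=6: 0  1  2  2  3  4  4  5  6
  i=7: 1  2  3  3  4  5  5  6  7
  i=8: 1  2  3  4  5  6  6  7  8
  i=9: 1  2  3  4  5  6  7  8  9

second differences of R give the permutation w = (2, 5, 3, 6, 8, 9, 1, 4, 7).

D(w) has 13 cells with 4 SE-corners; essential set:

[(2, 4, 1), (6, 1, 0), (6, 4, 2), (6, 7, 4)]


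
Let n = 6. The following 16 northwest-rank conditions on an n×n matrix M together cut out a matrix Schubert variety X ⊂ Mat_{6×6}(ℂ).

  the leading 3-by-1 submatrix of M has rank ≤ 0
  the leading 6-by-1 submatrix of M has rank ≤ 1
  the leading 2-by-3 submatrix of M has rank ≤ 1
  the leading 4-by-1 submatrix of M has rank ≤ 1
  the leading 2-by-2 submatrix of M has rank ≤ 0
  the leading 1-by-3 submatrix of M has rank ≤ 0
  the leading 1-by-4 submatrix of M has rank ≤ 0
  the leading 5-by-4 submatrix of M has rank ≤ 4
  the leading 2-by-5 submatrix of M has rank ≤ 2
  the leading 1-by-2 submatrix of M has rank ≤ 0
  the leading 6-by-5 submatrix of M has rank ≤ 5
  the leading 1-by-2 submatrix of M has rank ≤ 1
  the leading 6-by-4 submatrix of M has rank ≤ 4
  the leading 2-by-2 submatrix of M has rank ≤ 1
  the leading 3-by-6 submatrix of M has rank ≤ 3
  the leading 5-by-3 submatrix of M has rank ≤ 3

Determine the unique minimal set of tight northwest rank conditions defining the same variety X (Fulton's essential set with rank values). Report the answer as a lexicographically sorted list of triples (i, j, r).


Propagating the 16 rank bounds to every northwest block:

  0  0  0  0  1  1
  0  0  1  1  2  2
  0  1  2  2  3  3
  1  2  3  3  4  4
  1  2  3  4  5  5
  1  2  3  4  5  6

hence w(1..6) = (5, 3, 2, 1, 4, 6).

|D(w)|=7, |Ess(w)|=3:

[(1, 4, 0), (2, 2, 0), (3, 1, 0)]


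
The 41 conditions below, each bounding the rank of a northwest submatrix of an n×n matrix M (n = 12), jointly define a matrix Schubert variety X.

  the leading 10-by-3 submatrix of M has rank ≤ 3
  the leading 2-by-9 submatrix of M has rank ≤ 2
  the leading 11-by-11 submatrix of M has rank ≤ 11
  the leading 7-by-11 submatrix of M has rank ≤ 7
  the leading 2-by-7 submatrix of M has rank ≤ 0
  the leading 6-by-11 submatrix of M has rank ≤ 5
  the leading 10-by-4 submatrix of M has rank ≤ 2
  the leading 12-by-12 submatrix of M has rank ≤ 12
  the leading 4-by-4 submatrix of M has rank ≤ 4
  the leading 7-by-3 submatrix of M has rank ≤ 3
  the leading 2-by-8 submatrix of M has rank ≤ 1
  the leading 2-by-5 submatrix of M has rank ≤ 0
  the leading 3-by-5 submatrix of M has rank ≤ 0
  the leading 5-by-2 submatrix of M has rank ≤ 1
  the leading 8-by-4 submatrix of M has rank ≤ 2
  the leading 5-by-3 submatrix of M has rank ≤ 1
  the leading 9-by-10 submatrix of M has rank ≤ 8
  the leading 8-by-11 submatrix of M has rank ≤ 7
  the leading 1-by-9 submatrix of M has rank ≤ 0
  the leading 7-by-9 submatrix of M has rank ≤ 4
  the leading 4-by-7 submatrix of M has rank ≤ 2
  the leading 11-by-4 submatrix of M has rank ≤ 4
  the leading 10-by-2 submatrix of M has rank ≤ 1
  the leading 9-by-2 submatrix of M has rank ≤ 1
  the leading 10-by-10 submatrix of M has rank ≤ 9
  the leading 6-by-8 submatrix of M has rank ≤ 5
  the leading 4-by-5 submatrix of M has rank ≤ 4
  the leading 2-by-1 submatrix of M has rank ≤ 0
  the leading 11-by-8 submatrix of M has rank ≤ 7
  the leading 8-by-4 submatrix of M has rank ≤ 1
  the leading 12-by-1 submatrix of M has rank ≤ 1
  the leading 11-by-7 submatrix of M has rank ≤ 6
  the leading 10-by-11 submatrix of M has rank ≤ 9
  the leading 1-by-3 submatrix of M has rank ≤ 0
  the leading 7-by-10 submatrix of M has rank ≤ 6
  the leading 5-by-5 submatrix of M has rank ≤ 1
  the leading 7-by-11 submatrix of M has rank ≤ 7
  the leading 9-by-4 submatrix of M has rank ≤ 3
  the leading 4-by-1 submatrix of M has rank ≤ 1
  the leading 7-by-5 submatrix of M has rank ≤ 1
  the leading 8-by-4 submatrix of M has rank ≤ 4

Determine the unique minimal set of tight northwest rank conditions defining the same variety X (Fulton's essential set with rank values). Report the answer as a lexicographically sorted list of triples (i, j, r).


Reconstructing r_w from the 41 given conditions:

  R[1]: 0  0  0  0  0  0  0  0  0  1  1  1
  R[2]: 0  0  0  0  0  0  0  1  1  2  2  2
  R[3]: 0  0  0  0  0  1  1  2  2  3  3  3
  R[4]: 1  1  1  1  1  2  2  3  3  4  4  4
  R[5]: 1  1  1  1  1  2  3  4  4  5  5  5
  R[6]: 1  1  1  1  1  2  3  4  4  5  5  6
  R[7]: 1  1  1  1  1  2  3  4  4  5  6  7
  R[8]: 1  1  1  1  2  3  4  5  5  6  7  8
  R[9]: 1  1  2  2  3  4  5  6  6  7  8  9
  R[10]: 1  1  2  2  3  4  5  6  7  8  9  10
  R[11]: 1  2  3  3  4  5  6  7  8  9  10  11
  R[12]: 1  2  3  4  5  6  7  8  9  10  11  12

the unique w with this rank table is (10, 8, 6, 1, 7, 12, 11, 5, 3, 9, 2, 4).

|D(w)|=42, |Ess(w)|=9:

[(1, 9, 0), (2, 7, 0), (3, 5, 0), (6, 11, 5), (7, 5, 1), (7, 9, 4), (8, 4, 1), (10, 2, 1), (10, 4, 2)]


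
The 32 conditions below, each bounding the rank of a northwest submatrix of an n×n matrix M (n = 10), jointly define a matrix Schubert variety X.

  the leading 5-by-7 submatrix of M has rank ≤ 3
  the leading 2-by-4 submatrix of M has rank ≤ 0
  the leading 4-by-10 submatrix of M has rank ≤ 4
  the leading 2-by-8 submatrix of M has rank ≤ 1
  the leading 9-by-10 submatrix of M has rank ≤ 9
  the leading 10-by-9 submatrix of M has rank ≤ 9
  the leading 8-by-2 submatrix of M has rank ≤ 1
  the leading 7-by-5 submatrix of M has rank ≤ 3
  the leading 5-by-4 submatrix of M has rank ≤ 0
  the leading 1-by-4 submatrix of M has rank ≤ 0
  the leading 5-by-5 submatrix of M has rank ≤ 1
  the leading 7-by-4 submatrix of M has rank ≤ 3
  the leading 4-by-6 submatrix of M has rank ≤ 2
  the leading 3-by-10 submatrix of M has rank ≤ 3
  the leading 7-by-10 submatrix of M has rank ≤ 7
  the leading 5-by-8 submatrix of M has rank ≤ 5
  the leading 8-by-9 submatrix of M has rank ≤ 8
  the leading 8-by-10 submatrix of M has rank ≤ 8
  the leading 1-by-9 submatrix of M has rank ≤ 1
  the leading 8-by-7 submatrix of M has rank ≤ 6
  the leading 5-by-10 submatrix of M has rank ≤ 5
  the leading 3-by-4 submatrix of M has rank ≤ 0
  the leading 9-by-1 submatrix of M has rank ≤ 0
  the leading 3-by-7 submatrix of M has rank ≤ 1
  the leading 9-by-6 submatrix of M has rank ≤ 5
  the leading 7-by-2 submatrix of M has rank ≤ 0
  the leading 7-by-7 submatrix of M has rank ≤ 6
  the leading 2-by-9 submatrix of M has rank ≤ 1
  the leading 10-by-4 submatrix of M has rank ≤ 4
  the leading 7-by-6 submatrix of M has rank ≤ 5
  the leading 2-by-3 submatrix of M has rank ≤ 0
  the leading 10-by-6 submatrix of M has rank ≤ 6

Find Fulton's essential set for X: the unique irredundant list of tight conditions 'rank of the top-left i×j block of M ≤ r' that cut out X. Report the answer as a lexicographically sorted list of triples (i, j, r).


The tightest implied rank at each (i,j), from the 32 conditions:

  R[1]: 0  0  0  0  1  1  1  1  1  1
  R[2]: 0  0  0  0  1  1  1  1  1  2
  R[3]: 0  0  0  0  1  1  1  2  2  3
  R[4]: 0  0  0  0  1  2  2  3  3  4
  R[5]: 0  0  0  0  1  2  3  4  4  5
  R[6]: 0  0  1  1  2  3  4  5  5  6
  R[7]: 0  0  1  2  3  4  5  6  6  7
  R[8]: 0  1  2  3  4  5  6  7  7  8
  R[9]: 0  1  2  3  4  5  6  7  8  9
  R[10]: 1  2  3  4  5  6  7  8  9  10

so w = (5, 10, 8, 6, 7, 3, 4, 2, 9, 1).

|D(w)|=32, |Ess(w)|=5:

[(2, 9, 1), (3, 7, 1), (5, 4, 0), (7, 2, 0), (9, 1, 0)]
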